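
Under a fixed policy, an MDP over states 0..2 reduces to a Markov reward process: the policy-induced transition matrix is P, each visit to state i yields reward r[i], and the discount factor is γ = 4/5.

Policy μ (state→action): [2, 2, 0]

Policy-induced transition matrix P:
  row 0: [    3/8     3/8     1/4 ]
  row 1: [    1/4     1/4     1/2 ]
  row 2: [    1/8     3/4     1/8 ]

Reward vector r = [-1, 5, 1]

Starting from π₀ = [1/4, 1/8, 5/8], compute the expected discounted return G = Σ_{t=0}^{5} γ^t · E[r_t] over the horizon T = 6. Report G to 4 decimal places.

G = 7.5569

t=0: π = [0.2500, 0.1250, 0.6250], E[r] = 1.0000, γ^t·E[r] = 1.000000, running G = 1.000000
t=1: π = [0.2031, 0.5938, 0.2031], E[r] = 2.9688, γ^t·E[r] = 2.375000, running G = 3.375000
t=2: π = [0.2500, 0.3770, 0.3730], E[r] = 2.0078, γ^t·E[r] = 1.285000, running G = 4.660000
t=3: π = [0.2346, 0.4678, 0.2976], E[r] = 2.4019, γ^t·E[r] = 1.229750, running G = 5.889750
t=4: π = [0.2421, 0.4281, 0.3297], E[r] = 2.2283, γ^t·E[r] = 0.912700, running G = 6.802450
t=5: π = [0.2390, 0.4451, 0.3158], E[r] = 2.3025, γ^t·E[r] = 0.754468, running G = 7.556918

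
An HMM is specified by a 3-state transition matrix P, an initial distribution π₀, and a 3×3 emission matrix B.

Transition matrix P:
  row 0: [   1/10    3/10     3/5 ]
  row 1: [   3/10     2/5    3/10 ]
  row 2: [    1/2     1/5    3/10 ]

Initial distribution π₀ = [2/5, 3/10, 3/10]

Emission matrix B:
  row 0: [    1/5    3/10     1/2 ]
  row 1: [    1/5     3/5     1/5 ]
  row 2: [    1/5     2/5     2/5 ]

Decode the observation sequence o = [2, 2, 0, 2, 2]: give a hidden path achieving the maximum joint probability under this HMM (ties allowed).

t=0: δ = [2.000e-01, 6.000e-02, 1.200e-01]  (obs o_0=2)
t=1: δ = [3.000e-02, 1.200e-02, 4.800e-02]  ψ = [2, 0, 0]  (obs o_1=2)
t=2: δ = [4.800e-03, 1.920e-03, 3.600e-03]  ψ = [2, 2, 0]  (obs o_2=0)
t=3: δ = [9.000e-04, 2.880e-04, 1.152e-03]  ψ = [2, 0, 0]  (obs o_3=2)
t=4: δ = [2.880e-04, 5.400e-05, 2.160e-04]  ψ = [2, 0, 0]  (obs o_4=2)
backtrack: best end state = 0; path = [0, 2, 0, 2, 0]

path = [0, 2, 0, 2, 0]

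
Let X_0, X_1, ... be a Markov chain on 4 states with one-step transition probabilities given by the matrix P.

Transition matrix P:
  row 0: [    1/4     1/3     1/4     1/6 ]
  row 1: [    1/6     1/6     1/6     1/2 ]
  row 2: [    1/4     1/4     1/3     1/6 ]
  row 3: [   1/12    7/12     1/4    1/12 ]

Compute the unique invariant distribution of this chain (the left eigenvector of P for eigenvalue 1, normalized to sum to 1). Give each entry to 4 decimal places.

Balance equations π_j = Σ_i π_i·P[i][j]:
  π_0 = 1/4·π_0 + 1/6·π_1 + 1/4·π_2 + 1/12·π_3
  π_1 = 1/3·π_0 + 1/6·π_1 + 1/4·π_2 + 7/12·π_3
  π_2 = 1/4·π_0 + 1/6·π_1 + 1/3·π_2 + 1/4·π_3
  normalize: π_0 + π_1 + π_2 + π_3 = 1
Solving the linear system gives exactly π = [112/619, 599/1857, 452/1857, 470/1857].

π = [0.1809, 0.3226, 0.2434, 0.2531]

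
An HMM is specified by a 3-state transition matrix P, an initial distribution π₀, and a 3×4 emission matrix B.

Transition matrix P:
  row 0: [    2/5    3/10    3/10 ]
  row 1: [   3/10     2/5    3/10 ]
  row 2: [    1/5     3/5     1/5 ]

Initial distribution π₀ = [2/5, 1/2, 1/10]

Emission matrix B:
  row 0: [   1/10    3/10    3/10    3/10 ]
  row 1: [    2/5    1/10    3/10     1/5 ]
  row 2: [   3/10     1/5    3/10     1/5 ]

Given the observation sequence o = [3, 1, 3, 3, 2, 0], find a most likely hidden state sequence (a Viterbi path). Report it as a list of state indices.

path = [0, 0, 0, 0, 2, 1]

t=0: δ = [1.200e-01, 1.000e-01, 2.000e-02]  (obs o_0=3)
t=1: δ = [1.440e-02, 4.000e-03, 7.200e-03]  ψ = [0, 1, 0]  (obs o_1=1)
t=2: δ = [1.728e-03, 8.640e-04, 8.640e-04]  ψ = [0, 0, 0]  (obs o_2=3)
t=3: δ = [2.074e-04, 1.037e-04, 1.037e-04]  ψ = [0, 0, 0]  (obs o_3=3)
t=4: δ = [2.488e-05, 1.866e-05, 1.866e-05]  ψ = [0, 0, 0]  (obs o_4=2)
t=5: δ = [9.953e-07, 4.479e-06, 2.239e-06]  ψ = [0, 2, 0]  (obs o_5=0)
backtrack: best end state = 1; path = [0, 0, 0, 0, 2, 1]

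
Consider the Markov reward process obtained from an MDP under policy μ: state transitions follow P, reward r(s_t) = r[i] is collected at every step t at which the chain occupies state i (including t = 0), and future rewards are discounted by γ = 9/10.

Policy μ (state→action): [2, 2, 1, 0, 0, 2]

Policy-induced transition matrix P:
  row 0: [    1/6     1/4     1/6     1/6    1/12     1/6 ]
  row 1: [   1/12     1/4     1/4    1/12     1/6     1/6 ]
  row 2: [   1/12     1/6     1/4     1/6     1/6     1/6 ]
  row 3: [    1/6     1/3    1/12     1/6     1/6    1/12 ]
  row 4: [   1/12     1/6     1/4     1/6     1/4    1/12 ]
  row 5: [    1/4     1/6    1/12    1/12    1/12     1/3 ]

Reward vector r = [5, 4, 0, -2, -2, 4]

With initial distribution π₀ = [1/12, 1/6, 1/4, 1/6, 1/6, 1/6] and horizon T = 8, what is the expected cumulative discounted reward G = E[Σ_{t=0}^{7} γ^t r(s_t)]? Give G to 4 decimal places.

G = 8.7760

t=0: π = [0.0833, 0.1667, 0.2500, 0.1667, 0.1667, 0.1667], E[r] = 1.0833, γ^t·E[r] = 1.083333, running G = 1.083333
t=1: π = [0.1319, 0.2153, 0.1875, 0.1389, 0.1597, 0.1667], E[r] = 1.5903, γ^t·E[r] = 1.431250, running G = 2.514583
t=2: π = [0.1337, 0.2188, 0.1881, 0.1348, 0.1551, 0.1696], E[r] = 1.6418, γ^t·E[r] = 1.329844, running G = 3.844427
t=3: π = [0.1340, 0.2185, 0.1881, 0.1343, 0.1543, 0.1708], E[r] = 1.6497, γ^t·E[r] = 1.202625, running G = 5.047052
t=4: π = [0.1342, 0.2184, 0.1880, 0.1342, 0.1541, 0.1711], E[r] = 1.6520, γ^t·E[r] = 1.083900, running G = 6.130952
t=5: π = [0.1342, 0.2184, 0.1879, 0.1342, 0.1541, 0.1711], E[r] = 1.6528, γ^t·E[r] = 0.975938, running G = 7.106890
t=6: π = [0.1342, 0.2184, 0.1879, 0.1342, 0.1541, 0.1712], E[r] = 1.6530, γ^t·E[r] = 0.878452, running G = 7.985341
t=7: π = [0.1342, 0.2184, 0.1879, 0.1342, 0.1541, 0.1712], E[r] = 1.6530, γ^t·E[r] = 0.790632, running G = 8.775973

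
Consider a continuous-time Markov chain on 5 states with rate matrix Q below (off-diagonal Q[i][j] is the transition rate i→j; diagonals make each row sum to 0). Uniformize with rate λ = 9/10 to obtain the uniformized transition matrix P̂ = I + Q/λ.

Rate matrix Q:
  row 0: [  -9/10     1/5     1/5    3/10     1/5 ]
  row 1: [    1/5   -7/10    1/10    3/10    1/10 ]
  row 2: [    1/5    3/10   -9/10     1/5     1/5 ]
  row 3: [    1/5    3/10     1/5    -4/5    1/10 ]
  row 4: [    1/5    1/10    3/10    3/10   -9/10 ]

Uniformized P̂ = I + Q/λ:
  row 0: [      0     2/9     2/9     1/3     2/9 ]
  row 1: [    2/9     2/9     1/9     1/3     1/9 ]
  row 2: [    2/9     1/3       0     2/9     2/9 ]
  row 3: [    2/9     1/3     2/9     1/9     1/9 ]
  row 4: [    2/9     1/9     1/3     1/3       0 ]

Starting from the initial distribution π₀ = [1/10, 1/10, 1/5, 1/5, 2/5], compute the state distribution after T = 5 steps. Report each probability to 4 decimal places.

t=0: π = [0.1000, 0.1000, 0.2000, 0.2000, 0.4000]
t=1: π = [0.2000, 0.2222, 0.2111, 0.2667, 0.1000]
t=2: π = [0.1778, 0.2642, 0.1617, 0.2506, 0.1457]
t=3: π = [0.1827, 0.2519, 0.1731, 0.2597, 0.1326]
t=4: π = [0.1816, 0.2556, 0.1705, 0.2564, 0.1359]
t=5: π = [0.1819, 0.2546, 0.1710, 0.2574, 0.1351]

π = [0.1819, 0.2546, 0.1710, 0.2574, 0.1351]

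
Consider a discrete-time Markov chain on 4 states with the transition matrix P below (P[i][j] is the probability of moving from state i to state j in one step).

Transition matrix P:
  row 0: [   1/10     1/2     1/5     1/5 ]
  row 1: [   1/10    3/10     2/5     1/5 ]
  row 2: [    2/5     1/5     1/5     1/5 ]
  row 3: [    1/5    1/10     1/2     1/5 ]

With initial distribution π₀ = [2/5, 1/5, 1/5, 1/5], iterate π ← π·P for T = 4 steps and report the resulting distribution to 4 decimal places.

π = [0.2140, 0.2721, 0.3139, 0.2000]

t=0: π = [0.4000, 0.2000, 0.2000, 0.2000]
t=1: π = [0.1800, 0.3200, 0.3000, 0.2000]
t=2: π = [0.2100, 0.2660, 0.3240, 0.2000]
t=3: π = [0.2172, 0.2696, 0.3132, 0.2000]
t=4: π = [0.2140, 0.2721, 0.3139, 0.2000]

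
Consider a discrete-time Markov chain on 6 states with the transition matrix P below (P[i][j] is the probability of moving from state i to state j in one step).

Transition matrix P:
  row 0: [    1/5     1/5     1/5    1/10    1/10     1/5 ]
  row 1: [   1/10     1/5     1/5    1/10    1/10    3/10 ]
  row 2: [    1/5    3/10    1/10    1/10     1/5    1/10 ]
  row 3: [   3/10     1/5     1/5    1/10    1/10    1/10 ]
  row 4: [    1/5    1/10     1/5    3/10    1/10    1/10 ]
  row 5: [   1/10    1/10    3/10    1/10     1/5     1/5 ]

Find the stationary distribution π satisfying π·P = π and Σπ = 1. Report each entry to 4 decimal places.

Balance equations π_j = Σ_i π_i·P[i][j]:
  π_0 = 1/5·π_0 + 1/10·π_1 + 1/5·π_2 + 3/10·π_3 + 1/5·π_4 + 1/10·π_5
  π_1 = 1/5·π_0 + 1/5·π_1 + 3/10·π_2 + 1/5·π_3 + 1/10·π_4 + 1/10·π_5
  π_2 = 1/5·π_0 + 1/5·π_1 + 1/10·π_2 + 1/5·π_3 + 1/5·π_4 + 3/10·π_5
  π_3 = 1/10·π_0 + 1/10·π_1 + 1/10·π_2 + 1/10·π_3 + 3/10·π_4 + 1/10·π_5
  π_4 = 1/10·π_0 + 1/10·π_1 + 1/5·π_2 + 1/10·π_3 + 1/10·π_4 + 1/5·π_5
  normalize: π_0 + π_1 + π_2 + π_3 + π_4 + π_5 = 1
Solving the linear system gives exactly π = [10027/56780, 10719/56780, 2243/11356, 3617/28390, 389/2839, 1961/11356].

π = [0.1766, 0.1888, 0.1975, 0.1274, 0.1370, 0.1727]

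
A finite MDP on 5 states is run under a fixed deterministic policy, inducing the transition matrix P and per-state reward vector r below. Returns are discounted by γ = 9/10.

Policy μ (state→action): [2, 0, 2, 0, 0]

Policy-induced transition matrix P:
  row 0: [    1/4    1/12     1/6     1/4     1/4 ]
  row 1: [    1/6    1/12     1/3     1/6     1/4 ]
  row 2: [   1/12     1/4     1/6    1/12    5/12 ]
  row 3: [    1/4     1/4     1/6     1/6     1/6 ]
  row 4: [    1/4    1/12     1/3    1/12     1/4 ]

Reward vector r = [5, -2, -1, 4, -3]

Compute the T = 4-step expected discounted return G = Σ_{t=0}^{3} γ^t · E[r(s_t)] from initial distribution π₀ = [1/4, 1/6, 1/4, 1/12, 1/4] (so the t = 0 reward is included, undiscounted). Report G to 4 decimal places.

G = 0.7109

t=0: π = [0.2500, 0.1667, 0.2500, 0.0833, 0.2500], E[r] = 0.2500, γ^t·E[r] = 0.250000, running G = 0.250000
t=1: π = [0.1944, 0.1389, 0.2361, 0.1458, 0.2847], E[r] = 0.1875, γ^t·E[r] = 0.168750, running G = 0.418750
t=2: π = [0.1991, 0.1470, 0.2373, 0.1395, 0.2772], E[r] = 0.1904, γ^t·E[r] = 0.154219, running G = 0.572969
t=3: π = [0.1982, 0.1461, 0.2374, 0.1404, 0.2779], E[r] = 0.1892, γ^t·E[r] = 0.137918, running G = 0.710887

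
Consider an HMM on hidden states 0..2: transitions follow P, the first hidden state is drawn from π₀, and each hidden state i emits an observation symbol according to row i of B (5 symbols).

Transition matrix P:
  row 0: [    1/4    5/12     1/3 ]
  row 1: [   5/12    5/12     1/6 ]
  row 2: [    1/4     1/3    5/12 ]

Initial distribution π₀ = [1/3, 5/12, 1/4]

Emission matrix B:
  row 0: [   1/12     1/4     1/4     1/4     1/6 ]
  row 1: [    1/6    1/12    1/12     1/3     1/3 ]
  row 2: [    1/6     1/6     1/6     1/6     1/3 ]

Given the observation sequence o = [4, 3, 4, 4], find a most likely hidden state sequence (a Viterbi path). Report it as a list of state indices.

path = [1, 1, 1, 1]

t=0: δ = [5.556e-02, 1.389e-01, 8.333e-02]  (obs o_0=4)
t=1: δ = [1.447e-02, 1.929e-02, 5.787e-03]  ψ = [1, 1, 2]  (obs o_1=3)
t=2: δ = [1.340e-03, 2.679e-03, 1.608e-03]  ψ = [1, 1, 0]  (obs o_2=4)
t=3: δ = [1.861e-04, 3.721e-04, 2.233e-04]  ψ = [1, 1, 2]  (obs o_3=4)
backtrack: best end state = 1; path = [1, 1, 1, 1]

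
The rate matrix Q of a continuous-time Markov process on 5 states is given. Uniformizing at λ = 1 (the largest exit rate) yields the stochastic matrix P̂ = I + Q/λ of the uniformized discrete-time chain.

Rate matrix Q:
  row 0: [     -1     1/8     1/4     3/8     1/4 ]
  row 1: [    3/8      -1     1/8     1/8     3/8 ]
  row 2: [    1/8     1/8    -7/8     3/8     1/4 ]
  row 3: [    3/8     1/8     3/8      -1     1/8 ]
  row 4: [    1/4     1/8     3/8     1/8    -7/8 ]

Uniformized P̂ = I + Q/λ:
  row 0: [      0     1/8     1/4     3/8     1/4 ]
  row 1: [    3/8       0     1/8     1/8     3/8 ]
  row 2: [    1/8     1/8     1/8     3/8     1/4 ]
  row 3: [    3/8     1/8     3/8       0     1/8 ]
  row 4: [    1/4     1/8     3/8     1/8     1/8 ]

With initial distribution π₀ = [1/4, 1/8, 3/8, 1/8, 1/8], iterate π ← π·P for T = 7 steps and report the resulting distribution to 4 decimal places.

π = [0.2063, 0.1111, 0.2568, 0.2148, 0.2110]

t=0: π = [0.2500, 0.1250, 0.3750, 0.1250, 0.1250]
t=1: π = [0.1719, 0.1094, 0.2188, 0.2656, 0.2344]
t=2: π = [0.2266, 0.1113, 0.2715, 0.1895, 0.2012]
t=3: π = [0.1970, 0.1111, 0.2510, 0.2258, 0.2151]
t=4: π = [0.2115, 0.1111, 0.2599, 0.2088, 0.2088]
t=5: π = [0.2046, 0.1111, 0.2558, 0.2167, 0.2117]
t=6: π = [0.2078, 0.1111, 0.2577, 0.2130, 0.2103]
t=7: π = [0.2063, 0.1111, 0.2568, 0.2148, 0.2110]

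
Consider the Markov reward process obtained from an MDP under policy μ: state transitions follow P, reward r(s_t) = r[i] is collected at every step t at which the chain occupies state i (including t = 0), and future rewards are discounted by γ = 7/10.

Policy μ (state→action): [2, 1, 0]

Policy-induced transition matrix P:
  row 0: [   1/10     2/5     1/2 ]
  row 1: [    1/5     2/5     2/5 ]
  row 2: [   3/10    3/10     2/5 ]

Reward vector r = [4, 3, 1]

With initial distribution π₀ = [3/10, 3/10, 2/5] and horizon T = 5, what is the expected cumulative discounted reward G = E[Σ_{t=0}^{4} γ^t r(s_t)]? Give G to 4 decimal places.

G = 6.6965

t=0: π = [0.3000, 0.3000, 0.4000], E[r] = 2.5000, γ^t·E[r] = 2.500000, running G = 2.500000
t=1: π = [0.2100, 0.3600, 0.4300], E[r] = 2.3500, γ^t·E[r] = 1.645000, running G = 4.145000
t=2: π = [0.2220, 0.3570, 0.4210], E[r] = 2.3800, γ^t·E[r] = 1.166200, running G = 5.311200
t=3: π = [0.2199, 0.3579, 0.4222], E[r] = 2.3755, γ^t·E[r] = 0.814797, running G = 6.125997
t=4: π = [0.2202, 0.3578, 0.4220], E[r] = 2.3763, γ^t·E[r] = 0.570538, running G = 6.696534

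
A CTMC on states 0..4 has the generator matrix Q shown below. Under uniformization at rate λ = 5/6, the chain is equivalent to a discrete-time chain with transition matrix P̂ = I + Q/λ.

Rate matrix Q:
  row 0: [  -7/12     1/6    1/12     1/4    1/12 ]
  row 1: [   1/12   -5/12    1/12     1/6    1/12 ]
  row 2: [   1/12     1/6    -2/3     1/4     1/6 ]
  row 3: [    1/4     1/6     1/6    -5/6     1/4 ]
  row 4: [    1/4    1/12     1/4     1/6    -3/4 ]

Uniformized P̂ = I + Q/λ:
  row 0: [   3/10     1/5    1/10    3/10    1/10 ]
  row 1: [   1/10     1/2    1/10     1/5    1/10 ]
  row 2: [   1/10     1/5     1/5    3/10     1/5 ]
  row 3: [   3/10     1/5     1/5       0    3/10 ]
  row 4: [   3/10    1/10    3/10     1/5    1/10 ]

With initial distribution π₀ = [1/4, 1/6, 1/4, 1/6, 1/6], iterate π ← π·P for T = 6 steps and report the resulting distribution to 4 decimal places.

t=0: π = [0.2500, 0.1667, 0.2500, 0.1667, 0.1667]
t=1: π = [0.2167, 0.2333, 0.1750, 0.2167, 0.1583]
t=2: π = [0.2183, 0.2542, 0.1708, 0.1958, 0.1608]
t=3: π = [0.2150, 0.2602, 0.1688, 0.1998, 0.1563]
t=4: π = [0.2142, 0.2624, 0.1681, 0.1984, 0.1568]
t=5: π = [0.2139, 0.2630, 0.1680, 0.1985, 0.1565]
t=6: π = [0.2138, 0.2633, 0.1680, 0.1985, 0.1565]

π = [0.2138, 0.2633, 0.1680, 0.1985, 0.1565]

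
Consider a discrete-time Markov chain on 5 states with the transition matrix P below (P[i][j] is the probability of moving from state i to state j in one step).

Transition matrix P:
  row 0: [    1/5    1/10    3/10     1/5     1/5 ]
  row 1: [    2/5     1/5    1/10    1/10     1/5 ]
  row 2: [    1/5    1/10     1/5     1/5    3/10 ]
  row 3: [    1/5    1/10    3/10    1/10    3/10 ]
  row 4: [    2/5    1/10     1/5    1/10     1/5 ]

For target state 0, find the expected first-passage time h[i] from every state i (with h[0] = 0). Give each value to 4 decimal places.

First-step conditioning: h[0] = 0; for i ≠ 0, h[i] = 1 + Σ_k P[i][k]·h[k].
  h[1] = 1 + 1/5·h[1] + 1/10·h[2] + 1/10·h[3] + 1/5·h[4]
  h[2] = 1 + 1/10·h[1] + 1/5·h[2] + 1/5·h[3] + 3/10·h[4]
  h[3] = 1 + 1/10·h[1] + 3/10·h[2] + 1/10·h[3] + 3/10·h[4]
  h[4] = 1 + 1/10·h[1] + 1/5·h[2] + 1/10·h[3] + 1/5·h[4]
Solving the 4×4 linear system over states ≠ 0 gives exactly h = [0, 395/136, 495/136, 495/136, 405/136] (h[0] = 0 is the target).

h = [0.0000, 2.9044, 3.6397, 3.6397, 2.9779]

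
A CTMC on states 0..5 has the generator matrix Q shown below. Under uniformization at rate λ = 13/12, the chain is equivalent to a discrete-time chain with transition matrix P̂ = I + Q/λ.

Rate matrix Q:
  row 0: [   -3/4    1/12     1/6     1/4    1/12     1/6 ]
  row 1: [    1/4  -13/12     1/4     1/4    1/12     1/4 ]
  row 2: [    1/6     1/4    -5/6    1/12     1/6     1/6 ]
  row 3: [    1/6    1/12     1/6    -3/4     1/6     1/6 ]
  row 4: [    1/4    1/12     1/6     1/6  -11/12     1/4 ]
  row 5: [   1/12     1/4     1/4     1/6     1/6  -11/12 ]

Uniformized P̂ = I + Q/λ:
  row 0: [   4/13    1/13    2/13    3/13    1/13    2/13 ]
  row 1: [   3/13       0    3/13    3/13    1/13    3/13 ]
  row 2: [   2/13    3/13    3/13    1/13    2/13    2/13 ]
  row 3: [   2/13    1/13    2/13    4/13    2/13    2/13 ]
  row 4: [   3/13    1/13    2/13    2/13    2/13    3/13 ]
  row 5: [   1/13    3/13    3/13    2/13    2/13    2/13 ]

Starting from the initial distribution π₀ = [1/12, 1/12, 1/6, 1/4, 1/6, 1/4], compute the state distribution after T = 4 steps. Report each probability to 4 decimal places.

π = [0.1891, 0.1235, 0.1915, 0.1928, 0.1298, 0.1734]

t=0: π = [0.0833, 0.0833, 0.1667, 0.2500, 0.1667, 0.2500]
t=1: π = [0.1667, 0.1346, 0.1923, 0.1923, 0.1410, 0.1731]
t=2: π = [0.1874, 0.1228, 0.1923, 0.1918, 0.1307, 0.1750]
t=3: π = [0.1887, 0.1240, 0.1915, 0.1924, 0.1300, 0.1733]
t=4: π = [0.1891, 0.1235, 0.1915, 0.1928, 0.1298, 0.1734]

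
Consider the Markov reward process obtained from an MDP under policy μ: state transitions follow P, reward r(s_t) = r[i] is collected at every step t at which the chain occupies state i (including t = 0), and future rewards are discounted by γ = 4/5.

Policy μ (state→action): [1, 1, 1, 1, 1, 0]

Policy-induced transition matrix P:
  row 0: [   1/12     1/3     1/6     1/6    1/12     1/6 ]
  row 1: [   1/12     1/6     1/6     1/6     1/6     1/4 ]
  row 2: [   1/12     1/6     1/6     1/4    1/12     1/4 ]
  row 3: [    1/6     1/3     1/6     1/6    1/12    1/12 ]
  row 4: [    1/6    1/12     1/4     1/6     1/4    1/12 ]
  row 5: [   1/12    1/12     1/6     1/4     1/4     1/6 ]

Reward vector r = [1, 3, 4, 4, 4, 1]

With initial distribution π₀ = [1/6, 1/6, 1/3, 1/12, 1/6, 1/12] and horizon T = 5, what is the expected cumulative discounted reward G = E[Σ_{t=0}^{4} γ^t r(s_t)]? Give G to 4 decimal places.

G = 10.0663

t=0: π = [0.1667, 0.1667, 0.3333, 0.0833, 0.1667, 0.0833], E[r] = 3.0833, γ^t·E[r] = 3.083333, running G = 3.083333
t=1: π = [0.1042, 0.1875, 0.1806, 0.2014, 0.1389, 0.1875], E[r] = 2.9375, γ^t·E[r] = 2.350000, running G = 5.433333
t=2: π = [0.1117, 0.1904, 0.1782, 0.1973, 0.1534, 0.1690], E[r] = 2.9676, γ^t·E[r] = 1.899259, running G = 7.332593
t=3: π = [0.1126, 0.1913, 0.1794, 0.1956, 0.1529, 0.1682], E[r] = 2.9665, γ^t·E[r] = 1.518864, running G = 8.851457
t=4: π = [0.1124, 0.1913, 0.1794, 0.1956, 0.1528, 0.1685], E[r] = 2.9660, γ^t·E[r] = 1.214891, running G = 10.066347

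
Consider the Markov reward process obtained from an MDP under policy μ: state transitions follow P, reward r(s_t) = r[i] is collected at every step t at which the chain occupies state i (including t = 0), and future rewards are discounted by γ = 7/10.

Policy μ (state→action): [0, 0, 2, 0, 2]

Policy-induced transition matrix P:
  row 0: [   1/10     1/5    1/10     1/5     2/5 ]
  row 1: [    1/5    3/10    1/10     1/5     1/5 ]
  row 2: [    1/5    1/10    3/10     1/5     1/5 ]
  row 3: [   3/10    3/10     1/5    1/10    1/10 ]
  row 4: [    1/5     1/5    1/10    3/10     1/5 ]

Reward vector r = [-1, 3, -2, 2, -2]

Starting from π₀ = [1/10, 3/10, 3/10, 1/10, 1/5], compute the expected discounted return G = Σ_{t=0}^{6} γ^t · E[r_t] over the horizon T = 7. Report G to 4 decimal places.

G = 0.2508

t=0: π = [0.1000, 0.3000, 0.3000, 0.1000, 0.2000], E[r] = 0.0000, γ^t·E[r] = 0.000000, running G = 0.000000
t=1: π = [0.2000, 0.2100, 0.1700, 0.2100, 0.2100], E[r] = 0.0900, γ^t·E[r] = 0.063000, running G = 0.063000
t=2: π = [0.2010, 0.2250, 0.1550, 0.2000, 0.2190], E[r] = 0.1260, γ^t·E[r] = 0.061740, running G = 0.124740
t=3: π = [0.1999, 0.2270, 0.1510, 0.2019, 0.2202], E[r] = 0.1425, γ^t·E[r] = 0.048878, running G = 0.173618
t=4: π = [0.2002, 0.2278, 0.1504, 0.2018, 0.2198], E[r] = 0.1465, γ^t·E[r] = 0.035167, running G = 0.208785
t=5: π = [0.2002, 0.2279, 0.1503, 0.2018, 0.2199], E[r] = 0.1470, γ^t·E[r] = 0.024700, running G = 0.233485
t=6: π = [0.2002, 0.2279, 0.1502, 0.2018, 0.2199], E[r] = 0.1471, γ^t·E[r] = 0.017308, running G = 0.250793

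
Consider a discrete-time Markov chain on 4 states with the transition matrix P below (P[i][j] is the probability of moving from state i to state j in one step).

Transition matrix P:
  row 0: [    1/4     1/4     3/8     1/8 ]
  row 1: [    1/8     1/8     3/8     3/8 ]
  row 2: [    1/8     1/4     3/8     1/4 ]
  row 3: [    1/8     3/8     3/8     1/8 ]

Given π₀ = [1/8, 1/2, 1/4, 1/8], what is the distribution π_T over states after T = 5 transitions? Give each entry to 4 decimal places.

π = [0.1429, 0.2480, 0.3750, 0.2341]

t=0: π = [0.1250, 0.5000, 0.2500, 0.1250]
t=1: π = [0.1406, 0.2031, 0.3750, 0.2813]
t=2: π = [0.1426, 0.2598, 0.3750, 0.2227]
t=3: π = [0.1428, 0.2454, 0.3750, 0.2368]
t=4: π = [0.1429, 0.2489, 0.3750, 0.2332]
t=5: π = [0.1429, 0.2480, 0.3750, 0.2341]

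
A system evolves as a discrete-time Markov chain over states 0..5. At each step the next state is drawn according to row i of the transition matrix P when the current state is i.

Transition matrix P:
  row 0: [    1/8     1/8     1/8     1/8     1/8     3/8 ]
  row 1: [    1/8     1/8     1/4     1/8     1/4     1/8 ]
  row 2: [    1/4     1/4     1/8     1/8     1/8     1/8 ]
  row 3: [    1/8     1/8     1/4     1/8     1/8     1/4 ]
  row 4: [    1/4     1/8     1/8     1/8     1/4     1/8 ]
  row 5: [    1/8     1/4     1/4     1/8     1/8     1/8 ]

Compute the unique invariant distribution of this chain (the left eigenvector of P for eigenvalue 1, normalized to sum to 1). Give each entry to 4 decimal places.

π = [0.1690, 0.1710, 0.1849, 0.1250, 0.1673, 0.1829]

Balance equations π_j = Σ_i π_i·P[i][j]:
  π_0 = 1/8·π_0 + 1/8·π_1 + 1/4·π_2 + 1/8·π_3 + 1/4·π_4 + 1/8·π_5
  π_1 = 1/8·π_0 + 1/8·π_1 + 1/4·π_2 + 1/8·π_3 + 1/8·π_4 + 1/4·π_5
  π_2 = 1/8·π_0 + 1/4·π_1 + 1/8·π_2 + 1/4·π_3 + 1/8·π_4 + 1/4·π_5
  π_3 = 1/8·π_0 + 1/8·π_1 + 1/8·π_2 + 1/8·π_3 + 1/8·π_4 + 1/8·π_5
  π_4 = 1/8·π_0 + 1/4·π_1 + 1/8·π_2 + 1/8·π_3 + 1/4·π_4 + 1/8·π_5
  normalize: π_0 + π_1 + π_2 + π_3 + π_4 + π_5 = 1
Solving the linear system gives exactly π = [791/4680, 6401/37440, 769/4160, 1/8, 6263/37440, 6847/37440].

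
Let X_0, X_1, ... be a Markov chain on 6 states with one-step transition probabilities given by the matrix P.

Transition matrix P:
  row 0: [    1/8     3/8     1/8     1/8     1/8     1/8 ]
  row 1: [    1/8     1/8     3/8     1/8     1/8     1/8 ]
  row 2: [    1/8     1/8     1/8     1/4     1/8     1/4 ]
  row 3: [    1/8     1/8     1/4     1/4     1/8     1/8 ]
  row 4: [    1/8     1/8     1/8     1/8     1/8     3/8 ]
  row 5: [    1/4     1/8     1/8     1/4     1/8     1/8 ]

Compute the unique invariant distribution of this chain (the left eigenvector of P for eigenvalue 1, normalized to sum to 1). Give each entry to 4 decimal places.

π = [0.1475, 0.1619, 0.1899, 0.1957, 0.1250, 0.1800]

Balance equations π_j = Σ_i π_i·P[i][j]:
  π_0 = 1/8·π_0 + 1/8·π_1 + 1/8·π_2 + 1/8·π_3 + 1/8·π_4 + 1/4·π_5
  π_1 = 3/8·π_0 + 1/8·π_1 + 1/8·π_2 + 1/8·π_3 + 1/8·π_4 + 1/8·π_5
  π_2 = 1/8·π_0 + 3/8·π_1 + 1/8·π_2 + 1/4·π_3 + 1/8·π_4 + 1/8·π_5
  π_3 = 1/8·π_0 + 1/8·π_1 + 1/4·π_2 + 1/4·π_3 + 1/8·π_4 + 1/4·π_5
  π_4 = 1/8·π_0 + 1/8·π_1 + 1/8·π_2 + 1/8·π_3 + 1/8·π_4 + 1/8·π_5
  normalize: π_0 + π_1 + π_2 + π_3 + π_4 + π_5 = 1
Solving the linear system gives exactly π = [345/2339, 3029/18712, 1777/9356, 1831/9356, 1/8, 421/2339].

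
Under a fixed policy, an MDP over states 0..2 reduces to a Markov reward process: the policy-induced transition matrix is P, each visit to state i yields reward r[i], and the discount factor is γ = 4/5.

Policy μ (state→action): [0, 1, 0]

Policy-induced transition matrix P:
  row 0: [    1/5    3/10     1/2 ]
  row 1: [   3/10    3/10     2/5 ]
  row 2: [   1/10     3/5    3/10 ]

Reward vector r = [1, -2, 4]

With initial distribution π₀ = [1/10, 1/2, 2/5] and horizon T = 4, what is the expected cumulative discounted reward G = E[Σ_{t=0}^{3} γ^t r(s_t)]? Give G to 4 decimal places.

G = 2.4293

t=0: π = [0.1000, 0.5000, 0.4000], E[r] = 0.7000, γ^t·E[r] = 0.700000, running G = 0.700000
t=1: π = [0.2100, 0.4200, 0.3700], E[r] = 0.8500, γ^t·E[r] = 0.680000, running G = 1.380000
t=2: π = [0.2050, 0.4110, 0.3840], E[r] = 0.9190, γ^t·E[r] = 0.588160, running G = 1.968160
t=3: π = [0.2027, 0.4152, 0.3821], E[r] = 0.9007, γ^t·E[r] = 0.461158, running G = 2.429318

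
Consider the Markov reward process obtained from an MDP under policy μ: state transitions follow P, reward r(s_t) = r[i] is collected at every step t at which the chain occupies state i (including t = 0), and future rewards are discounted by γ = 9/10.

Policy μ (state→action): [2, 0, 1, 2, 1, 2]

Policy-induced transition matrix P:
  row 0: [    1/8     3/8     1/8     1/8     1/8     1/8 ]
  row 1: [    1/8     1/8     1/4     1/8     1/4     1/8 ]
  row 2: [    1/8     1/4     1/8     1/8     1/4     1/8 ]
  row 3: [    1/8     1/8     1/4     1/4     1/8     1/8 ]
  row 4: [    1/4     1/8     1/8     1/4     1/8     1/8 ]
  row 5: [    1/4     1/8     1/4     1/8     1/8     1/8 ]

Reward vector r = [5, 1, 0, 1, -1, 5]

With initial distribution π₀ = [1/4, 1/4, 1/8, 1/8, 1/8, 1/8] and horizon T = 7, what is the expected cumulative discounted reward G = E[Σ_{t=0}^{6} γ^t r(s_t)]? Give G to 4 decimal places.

G = 8.9297

t=0: π = [0.2500, 0.2500, 0.1250, 0.1250, 0.1250, 0.1250], E[r] = 2.1250, γ^t·E[r] = 2.125000, running G = 2.125000
t=1: π = [0.1563, 0.2031, 0.1875, 0.1563, 0.1719, 0.1250], E[r] = 1.5938, γ^t·E[r] = 1.434375, running G = 3.559375
t=2: π = [0.1621, 0.1875, 0.1855, 0.1660, 0.1738, 0.1250], E[r] = 1.6152, γ^t·E[r] = 1.308340, running G = 4.867715
t=3: π = [0.1624, 0.1887, 0.1848, 0.1675, 0.1716, 0.1250], E[r] = 1.6213, γ^t·E[r] = 1.181955, running G = 6.049670
t=4: π = [0.1621, 0.1887, 0.1852, 0.1674, 0.1717, 0.1250], E[r] = 1.6198, γ^t·E[r] = 1.062739, running G = 7.112409
t=5: π = [0.1621, 0.1887, 0.1851, 0.1674, 0.1717, 0.1250], E[r] = 1.6198, γ^t·E[r] = 0.956447, running G = 8.068856
t=6: π = [0.1621, 0.1887, 0.1851, 0.1674, 0.1717, 0.1250], E[r] = 1.6198, γ^t·E[r] = 0.860820, running G = 8.929675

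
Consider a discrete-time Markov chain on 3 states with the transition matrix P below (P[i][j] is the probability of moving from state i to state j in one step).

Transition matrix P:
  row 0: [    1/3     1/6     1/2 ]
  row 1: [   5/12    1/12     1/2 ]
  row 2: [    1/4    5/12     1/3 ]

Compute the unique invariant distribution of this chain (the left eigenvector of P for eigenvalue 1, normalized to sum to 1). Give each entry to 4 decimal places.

π = [0.3187, 0.2527, 0.4286]

Balance equations π_j = Σ_i π_i·P[i][j]:
  π_0 = 1/3·π_0 + 5/12·π_1 + 1/4·π_2
  π_1 = 1/6·π_0 + 1/12·π_1 + 5/12·π_2
  normalize: π_0 + π_1 + π_2 = 1
Solving the linear system gives exactly π = [29/91, 23/91, 3/7].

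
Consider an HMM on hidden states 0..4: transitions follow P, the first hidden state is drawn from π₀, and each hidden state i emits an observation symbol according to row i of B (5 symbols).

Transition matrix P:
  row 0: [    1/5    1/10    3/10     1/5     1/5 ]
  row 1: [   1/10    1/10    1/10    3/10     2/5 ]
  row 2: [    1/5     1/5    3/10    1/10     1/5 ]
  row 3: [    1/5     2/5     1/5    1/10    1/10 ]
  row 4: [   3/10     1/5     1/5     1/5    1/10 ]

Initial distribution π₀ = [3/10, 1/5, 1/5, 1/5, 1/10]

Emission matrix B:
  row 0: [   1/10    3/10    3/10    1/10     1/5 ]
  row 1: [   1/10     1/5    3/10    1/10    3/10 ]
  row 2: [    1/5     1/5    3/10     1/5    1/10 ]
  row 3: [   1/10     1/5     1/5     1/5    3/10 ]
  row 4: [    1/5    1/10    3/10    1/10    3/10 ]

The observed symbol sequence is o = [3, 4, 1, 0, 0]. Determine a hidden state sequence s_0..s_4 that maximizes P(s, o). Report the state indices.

path = [3, 1, 3, 1, 4]

t=0: δ = [3.000e-02, 2.000e-02, 4.000e-02, 4.000e-02, 1.000e-02]  (obs o_0=3)
t=1: δ = [1.600e-03, 4.800e-03, 1.200e-03, 1.800e-03, 2.400e-03]  ψ = [2, 3, 2, 0, 1]  (obs o_1=4)
t=2: δ = [2.160e-04, 1.440e-04, 9.600e-05, 2.880e-04, 1.920e-04]  ψ = [4, 3, 0, 1, 1]  (obs o_2=1)
t=3: δ = [5.760e-06, 1.152e-05, 1.296e-05, 4.320e-06, 1.152e-05]  ψ = [3, 3, 0, 0, 1]  (obs o_3=0)
t=4: δ = [3.456e-07, 2.592e-07, 7.776e-07, 3.456e-07, 9.216e-07]  ψ = [4, 2, 2, 1, 1]  (obs o_4=0)
backtrack: best end state = 4; path = [3, 1, 3, 1, 4]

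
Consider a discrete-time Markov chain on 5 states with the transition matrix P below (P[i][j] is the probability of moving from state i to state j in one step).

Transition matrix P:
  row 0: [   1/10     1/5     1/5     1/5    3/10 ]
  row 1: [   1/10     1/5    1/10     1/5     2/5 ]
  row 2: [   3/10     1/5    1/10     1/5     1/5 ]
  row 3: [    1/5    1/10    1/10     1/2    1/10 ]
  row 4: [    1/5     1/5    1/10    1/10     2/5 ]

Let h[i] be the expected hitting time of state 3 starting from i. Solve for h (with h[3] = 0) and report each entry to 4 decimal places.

First-step conditioning: h[3] = 0; for i ≠ 3, h[i] = 1 + Σ_k P[i][k]·h[k].
  h[0] = 1 + 1/10·h[0] + 1/5·h[1] + 1/5·h[2] + 3/10·h[4]
  h[1] = 1 + 1/10·h[0] + 1/5·h[1] + 1/10·h[2] + 2/5·h[4]
  h[2] = 1 + 3/10·h[0] + 1/5·h[1] + 1/10·h[2] + 1/5·h[4]
  h[4] = 1 + 1/5·h[0] + 1/5·h[1] + 1/10·h[2] + 2/5·h[4]
Solving the 4×4 linear system over states ≠ 3 gives exactly h = [4900/813, 4960/813, 4850/813, 0, 5450/813] (h[3] = 0 is the target).

h = [6.0271, 6.1009, 5.9656, 0.0000, 6.7036]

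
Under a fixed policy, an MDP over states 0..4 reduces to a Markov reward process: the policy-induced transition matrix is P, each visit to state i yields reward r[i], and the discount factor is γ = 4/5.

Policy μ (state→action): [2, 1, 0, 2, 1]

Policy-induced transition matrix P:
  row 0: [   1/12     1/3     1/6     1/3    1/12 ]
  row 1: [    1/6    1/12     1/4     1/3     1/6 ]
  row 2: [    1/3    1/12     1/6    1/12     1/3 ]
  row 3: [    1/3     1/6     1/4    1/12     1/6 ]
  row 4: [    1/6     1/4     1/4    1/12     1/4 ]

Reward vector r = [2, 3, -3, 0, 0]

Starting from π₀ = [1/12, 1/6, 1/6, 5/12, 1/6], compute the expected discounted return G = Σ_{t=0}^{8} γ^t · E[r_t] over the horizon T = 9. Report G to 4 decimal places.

t=0: π = [0.0833, 0.1667, 0.1667, 0.4167, 0.1667], E[r] = 0.1667, γ^t·E[r] = 0.166667, running G = 0.166667
t=1: π = [0.2569, 0.1667, 0.2292, 0.1458, 0.2014], E[r] = 0.3264, γ^t·E[r] = 0.261111, running G = 0.427778
t=2: π = [0.2078, 0.1933, 0.2095, 0.1892, 0.2002], E[r] = 0.3669, γ^t·E[r] = 0.234815, running G = 0.662593
t=3: π = [0.2158, 0.1844, 0.2152, 0.1836, 0.2010], E[r] = 0.3392, γ^t·E[r] = 0.173654, running G = 0.836247
t=4: π = [0.2152, 0.1861, 0.2141, 0.1834, 0.2013], E[r] = 0.3463, γ^t·E[r] = 0.141844, running G = 0.978091
t=5: π = [0.2150, 0.1860, 0.2142, 0.1836, 0.2012], E[r] = 0.3451, γ^t·E[r] = 0.113094, running G = 1.091184
t=6: π = [0.2151, 0.1859, 0.2142, 0.1836, 0.2012], E[r] = 0.3452, γ^t·E[r] = 0.090485, running G = 1.181669
t=7: π = [0.2150, 0.1859, 0.2142, 0.1836, 0.2012], E[r] = 0.3452, γ^t·E[r] = 0.072397, running G = 1.254066
t=8: π = [0.2150, 0.1859, 0.2142, 0.1836, 0.2012], E[r] = 0.3452, γ^t·E[r] = 0.057915, running G = 1.311981

G = 1.3120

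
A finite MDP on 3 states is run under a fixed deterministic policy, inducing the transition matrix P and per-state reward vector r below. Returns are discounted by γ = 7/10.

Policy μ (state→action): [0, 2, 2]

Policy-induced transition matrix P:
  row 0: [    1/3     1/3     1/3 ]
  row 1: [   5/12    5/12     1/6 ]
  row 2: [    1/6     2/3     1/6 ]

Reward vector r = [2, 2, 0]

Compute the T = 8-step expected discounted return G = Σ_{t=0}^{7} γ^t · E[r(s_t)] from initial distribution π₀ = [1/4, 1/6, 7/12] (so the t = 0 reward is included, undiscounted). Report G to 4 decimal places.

G = 4.1957

t=0: π = [0.2500, 0.1667, 0.5833], E[r] = 0.8333, γ^t·E[r] = 0.833333, running G = 0.833333
t=1: π = [0.2500, 0.5417, 0.2083], E[r] = 1.5833, γ^t·E[r] = 1.108333, running G = 1.941667
t=2: π = [0.3438, 0.4479, 0.2083], E[r] = 1.5833, γ^t·E[r] = 0.775833, running G = 2.717500
t=3: π = [0.3359, 0.4401, 0.2240], E[r] = 1.5521, γ^t·E[r] = 0.532365, running G = 3.249865
t=4: π = [0.3327, 0.4447, 0.2227], E[r] = 1.5547, γ^t·E[r] = 0.373280, running G = 3.623145
t=5: π = [0.3333, 0.4446, 0.2221], E[r] = 1.5558, γ^t·E[r] = 0.261479, running G = 3.884624
t=6: π = [0.3334, 0.4444, 0.2222], E[r] = 1.5556, γ^t·E[r] = 0.183012, running G = 4.067635
t=7: π = [0.3333, 0.4444, 0.2222], E[r] = 1.5555, γ^t·E[r] = 0.128106, running G = 4.195741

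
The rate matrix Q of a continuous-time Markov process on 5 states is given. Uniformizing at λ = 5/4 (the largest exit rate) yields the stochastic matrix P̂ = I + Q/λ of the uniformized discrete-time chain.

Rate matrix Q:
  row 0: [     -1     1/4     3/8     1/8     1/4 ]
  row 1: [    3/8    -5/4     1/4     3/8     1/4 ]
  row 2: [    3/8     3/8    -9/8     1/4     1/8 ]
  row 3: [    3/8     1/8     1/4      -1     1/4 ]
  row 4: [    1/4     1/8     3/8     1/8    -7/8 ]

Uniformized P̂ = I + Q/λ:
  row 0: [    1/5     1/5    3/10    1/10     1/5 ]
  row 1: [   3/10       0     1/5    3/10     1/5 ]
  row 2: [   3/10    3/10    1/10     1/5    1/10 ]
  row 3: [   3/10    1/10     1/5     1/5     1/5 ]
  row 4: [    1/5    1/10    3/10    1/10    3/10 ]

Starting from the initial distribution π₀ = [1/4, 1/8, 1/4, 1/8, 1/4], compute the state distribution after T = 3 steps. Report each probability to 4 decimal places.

π = [0.2548, 0.1546, 0.2230, 0.1701, 0.1975]

t=0: π = [0.2500, 0.1250, 0.2500, 0.1250, 0.2500]
t=1: π = [0.2500, 0.1625, 0.2250, 0.1625, 0.2000]
t=2: π = [0.2550, 0.1538, 0.2225, 0.1713, 0.1975]
t=3: π = [0.2548, 0.1546, 0.2230, 0.1701, 0.1975]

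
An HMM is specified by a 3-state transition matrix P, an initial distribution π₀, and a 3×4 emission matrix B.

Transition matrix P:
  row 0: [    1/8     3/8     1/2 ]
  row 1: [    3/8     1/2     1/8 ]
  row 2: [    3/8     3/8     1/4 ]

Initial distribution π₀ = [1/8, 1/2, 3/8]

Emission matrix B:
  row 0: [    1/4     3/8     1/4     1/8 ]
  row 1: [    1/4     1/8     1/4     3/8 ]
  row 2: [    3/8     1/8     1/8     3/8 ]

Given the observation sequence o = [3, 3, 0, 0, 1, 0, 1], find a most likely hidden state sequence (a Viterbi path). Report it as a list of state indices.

path = [1, 1, 0, 2, 0, 2, 0]

t=0: δ = [1.562e-02, 1.875e-01, 1.406e-01]  (obs o_0=3)
t=1: δ = [8.789e-03, 3.516e-02, 1.318e-02]  ψ = [1, 1, 2]  (obs o_1=3)
t=2: δ = [3.296e-03, 4.395e-03, 1.648e-03]  ψ = [1, 1, 0]  (obs o_2=0)
t=3: δ = [4.120e-04, 5.493e-04, 6.180e-04]  ψ = [1, 1, 0]  (obs o_3=0)
t=4: δ = [8.690e-05, 3.433e-05, 2.575e-05]  ψ = [2, 1, 0]  (obs o_4=1)
t=5: δ = [3.219e-06, 8.147e-06, 1.629e-05]  ψ = [1, 0, 0]  (obs o_5=0)
t=6: δ = [2.291e-06, 7.638e-07, 5.092e-07]  ψ = [2, 2, 2]  (obs o_6=1)
backtrack: best end state = 0; path = [1, 1, 0, 2, 0, 2, 0]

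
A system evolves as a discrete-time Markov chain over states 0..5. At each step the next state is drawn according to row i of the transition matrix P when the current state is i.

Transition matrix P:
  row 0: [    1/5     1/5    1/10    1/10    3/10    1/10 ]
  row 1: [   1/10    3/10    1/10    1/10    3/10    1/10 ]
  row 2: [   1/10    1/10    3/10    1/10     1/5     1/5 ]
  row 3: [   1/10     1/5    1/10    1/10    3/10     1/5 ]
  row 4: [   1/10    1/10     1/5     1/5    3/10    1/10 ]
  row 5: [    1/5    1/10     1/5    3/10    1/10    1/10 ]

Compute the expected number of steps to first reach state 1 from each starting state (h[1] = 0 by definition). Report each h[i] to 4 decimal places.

h = [6.9555, 0.0000, 7.8060, 7.0191, 7.7424, 7.5914]

First-step conditioning: h[1] = 0; for i ≠ 1, h[i] = 1 + Σ_k P[i][k]·h[k].
  h[0] = 1 + 1/5·h[0] + 1/10·h[2] + 1/10·h[3] + 3/10·h[4] + 1/10·h[5]
  h[2] = 1 + 1/10·h[0] + 3/10·h[2] + 1/10·h[3] + 1/5·h[4] + 1/5·h[5]
  h[3] = 1 + 1/10·h[0] + 1/10·h[2] + 1/10·h[3] + 3/10·h[4] + 1/5·h[5]
  h[4] = 1 + 1/10·h[0] + 1/5·h[2] + 1/5·h[3] + 3/10·h[4] + 1/10·h[5]
  h[5] = 1 + 1/5·h[0] + 1/5·h[2] + 3/10·h[3] + 1/10·h[4] + 1/10·h[5]
Solving the 5×5 linear system over states ≠ 1 gives exactly h = [4375/629, 0, 4910/629, 4415/629, 4870/629, 4775/629] (h[1] = 0 is the target).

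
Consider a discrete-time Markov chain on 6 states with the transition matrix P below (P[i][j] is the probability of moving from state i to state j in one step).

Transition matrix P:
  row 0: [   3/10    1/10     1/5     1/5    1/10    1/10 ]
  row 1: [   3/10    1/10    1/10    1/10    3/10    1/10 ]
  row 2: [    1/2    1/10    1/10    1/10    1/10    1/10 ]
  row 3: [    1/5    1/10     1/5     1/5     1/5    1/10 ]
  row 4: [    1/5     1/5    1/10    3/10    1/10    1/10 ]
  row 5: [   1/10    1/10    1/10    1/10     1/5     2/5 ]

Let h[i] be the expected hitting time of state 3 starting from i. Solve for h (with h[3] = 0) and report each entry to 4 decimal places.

h = [5.7656, 6.1721, 6.2897, 0.0000, 5.1773, 6.4303]

First-step conditioning: h[3] = 0; for i ≠ 3, h[i] = 1 + Σ_k P[i][k]·h[k].
  h[0] = 1 + 3/10·h[0] + 1/10·h[1] + 1/5·h[2] + 1/10·h[4] + 1/10·h[5]
  h[1] = 1 + 3/10·h[0] + 1/10·h[1] + 1/10·h[2] + 3/10·h[4] + 1/10·h[5]
  h[2] = 1 + 1/2·h[0] + 1/10·h[1] + 1/10·h[2] + 1/10·h[4] + 1/10·h[5]
  h[4] = 1 + 1/5·h[0] + 1/5·h[1] + 1/10·h[2] + 1/10·h[4] + 1/10·h[5]
  h[5] = 1 + 1/10·h[0] + 1/10·h[1] + 1/10·h[2] + 1/5·h[4] + 2/5·h[5]
Solving the 5×5 linear system over states ≠ 3 gives exactly h = [18865/3272, 20195/3272, 5145/818, 0, 4235/818, 2630/409] (h[3] = 0 is the target).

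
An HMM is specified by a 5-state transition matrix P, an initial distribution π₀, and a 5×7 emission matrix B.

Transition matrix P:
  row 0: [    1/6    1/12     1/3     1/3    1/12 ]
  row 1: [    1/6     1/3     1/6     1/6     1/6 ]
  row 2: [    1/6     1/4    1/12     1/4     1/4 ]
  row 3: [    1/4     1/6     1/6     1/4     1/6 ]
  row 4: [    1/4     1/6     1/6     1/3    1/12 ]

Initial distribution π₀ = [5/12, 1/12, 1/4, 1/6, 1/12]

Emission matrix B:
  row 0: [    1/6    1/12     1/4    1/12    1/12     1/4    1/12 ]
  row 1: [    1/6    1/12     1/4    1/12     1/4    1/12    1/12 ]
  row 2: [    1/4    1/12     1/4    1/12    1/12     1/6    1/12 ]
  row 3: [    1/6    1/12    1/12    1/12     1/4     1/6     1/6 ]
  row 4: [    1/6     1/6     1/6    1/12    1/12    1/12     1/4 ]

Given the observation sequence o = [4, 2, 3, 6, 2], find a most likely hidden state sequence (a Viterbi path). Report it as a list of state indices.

path = [3, 0, 2, 4, 0]

t=0: δ = [3.472e-02, 2.083e-02, 2.083e-02, 4.167e-02, 6.944e-03]  (obs o_0=4)
t=1: δ = [2.604e-03, 1.736e-03, 2.894e-03, 9.645e-04, 1.157e-03]  ψ = [3, 1, 0, 0, 3]  (obs o_1=2)
t=2: δ = [4.019e-05, 6.028e-05, 7.234e-05, 7.234e-05, 6.028e-05]  ψ = [2, 2, 0, 0, 2]  (obs o_2=3)
t=3: δ = [1.507e-06, 1.674e-06, 1.116e-06, 3.349e-06, 4.521e-06]  ψ = [3, 1, 0, 4, 2]  (obs o_3=6)
t=4: δ = [2.826e-07, 1.884e-07, 1.884e-07, 1.256e-07, 9.303e-08]  ψ = [4, 4, 4, 4, 3]  (obs o_4=2)
backtrack: best end state = 0; path = [3, 0, 2, 4, 0]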